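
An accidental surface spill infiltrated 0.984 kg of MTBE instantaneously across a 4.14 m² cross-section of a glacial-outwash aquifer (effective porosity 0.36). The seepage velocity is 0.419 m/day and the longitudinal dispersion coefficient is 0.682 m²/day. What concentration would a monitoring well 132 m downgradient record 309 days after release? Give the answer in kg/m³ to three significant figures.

0.0127 kg/m³

For an instantaneous plane source, C(x,t) = M/(n_e·A·√(4πDt)) · exp(−(x−vt)²/(4Dt)), with n_e·A the pore (flow) area.
Plume center vt = 0.419 × 309 = 129.471 m, so the well at 132 m is 2.529 m downgradient of the peak.
√(4πDt) = 51.46 m, giving peak height M/(n_e·A·√(4πDt)) = 0.984/(0.36 × 4.14 × 51.46) = 0.01283 kg/m³.
(x−vt)²/(4Dt) = (2.529)²/(4 × 0.682 × 309) = 0.007587; exp(−0.007587) = 0.9924.
C = 0.01283 × 0.9924 = 0.0127 kg/m³.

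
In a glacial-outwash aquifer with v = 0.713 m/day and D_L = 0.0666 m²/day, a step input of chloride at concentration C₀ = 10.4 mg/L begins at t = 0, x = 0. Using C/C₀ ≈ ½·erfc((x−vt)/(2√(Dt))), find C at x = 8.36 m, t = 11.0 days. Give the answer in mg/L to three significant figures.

3.48 mg/L

For a continuous step input, C/C₀ ≈ ½·erfc((x−vt)/(2√(Dt))).
vt = 0.713 × 11.0 = 7.843 m and 2√(Dt) = 2√(0.0666 × 11.0) = 1.712 m.
Argument (x−vt)/(2√(Dt)) = (8.36 − 7.843)/1.712 = 0.3020; ½·erfc(0.3020) = 0.3347.
C = 10.4 × 0.3347 = 3.48 mg/L.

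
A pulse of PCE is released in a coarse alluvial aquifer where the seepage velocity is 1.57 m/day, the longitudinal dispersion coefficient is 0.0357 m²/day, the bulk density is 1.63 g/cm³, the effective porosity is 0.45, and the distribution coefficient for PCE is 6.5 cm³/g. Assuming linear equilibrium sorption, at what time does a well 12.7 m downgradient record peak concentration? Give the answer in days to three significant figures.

Retardation factor R = 1 + ρ_b·K_d/n = 1 + 1.63 × 6.5/0.45 = 24.54.
Sorption retards both mechanisms: v_R = v/R = 0.06398 m/day, D_R = D/R = 0.001455 m²/day.
Peak time from v_R²t² + 2D_R t − x² = 0: t = (√(D_R² + v_R²x²) − D_R)/v_R².
√(D_R² + v_R²x²) = √(0.001455² + 0.06398² × 12.7²) = 0.8125; v_R² = 0.004093.
t = (0.8125 − 0.001455)/0.004093 = 198 days.

198 days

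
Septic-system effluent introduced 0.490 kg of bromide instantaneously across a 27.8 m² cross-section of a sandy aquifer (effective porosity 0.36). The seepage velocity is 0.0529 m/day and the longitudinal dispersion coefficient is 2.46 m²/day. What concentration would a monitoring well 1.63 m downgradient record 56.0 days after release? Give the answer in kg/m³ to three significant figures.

0.00117 kg/m³

For an instantaneous plane source, C(x,t) = M/(n_e·A·√(4πDt)) · exp(−(x−vt)²/(4Dt)), with n_e·A the pore (flow) area.
Plume center vt = 0.0529 × 56.0 = 2.9624 m, so the well at 1.63 m is 1.3324 m upgradient of the peak.
√(4πDt) = 41.61 m, giving peak height M/(n_e·A·√(4πDt)) = 0.490/(0.36 × 27.8 × 41.61) = 0.001177 kg/m³.
(x−vt)²/(4Dt) = (-1.3324)²/(4 × 2.46 × 56.0) = 0.003222; exp(−0.003222) = 0.9968.
C = 0.001177 × 0.9968 = 0.00117 kg/m³.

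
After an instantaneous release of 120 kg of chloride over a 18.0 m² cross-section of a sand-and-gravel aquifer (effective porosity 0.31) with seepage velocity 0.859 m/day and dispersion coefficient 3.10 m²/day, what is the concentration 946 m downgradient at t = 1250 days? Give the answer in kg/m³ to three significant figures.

For an instantaneous plane source, C(x,t) = M/(n_e·A·√(4πDt)) · exp(−(x−vt)²/(4Dt)), with n_e·A the pore (flow) area.
Plume center vt = 0.859 × 1250 = 1073.75 m, so the well at 946 m is 127.75 m upgradient of the peak.
√(4πDt) = 220.7 m, giving peak height M/(n_e·A·√(4πDt)) = 120/(0.31 × 18.0 × 220.7) = 0.09744 kg/m³.
(x−vt)²/(4Dt) = (-127.75)²/(4 × 3.10 × 1250) = 1.053; exp(−1.053) = 0.3489.
C = 0.09744 × 0.3489 = 0.0340 kg/m³.

0.0340 kg/m³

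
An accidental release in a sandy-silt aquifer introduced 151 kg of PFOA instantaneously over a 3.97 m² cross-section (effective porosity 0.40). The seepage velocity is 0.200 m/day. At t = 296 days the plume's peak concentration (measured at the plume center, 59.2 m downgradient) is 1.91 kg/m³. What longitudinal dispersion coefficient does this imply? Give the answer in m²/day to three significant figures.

0.666 m²/day

At the plume center C_max = M/(n_e·A·√(4πDt)), so D = M²/(4πt·(n_e·A·C_max)²).
n_e·A·C_max = 0.40 × 3.97 × 1.91 = 3.033 kg/m.
D = 151²/(4π × 296 × 3.033²) = 0.666 m²/day.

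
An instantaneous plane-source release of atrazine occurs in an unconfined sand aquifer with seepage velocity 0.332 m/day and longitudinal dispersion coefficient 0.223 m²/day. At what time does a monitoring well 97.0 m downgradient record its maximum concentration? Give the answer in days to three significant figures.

290 days

For the 1D instantaneous-source solution, setting ∂C/∂t = 0 at fixed x gives v²t² + 2Dt − x² = 0, so t = (√(D² + v²x²) − D)/v².
√(D² + v²x²) = √(0.223² + 0.332² × 97.0²) = 32.20; v² = 0.110224.
t = (32.20 − 0.223)/0.110224 = 290 days (vs. the pure-advection estimate x/v = 292 d).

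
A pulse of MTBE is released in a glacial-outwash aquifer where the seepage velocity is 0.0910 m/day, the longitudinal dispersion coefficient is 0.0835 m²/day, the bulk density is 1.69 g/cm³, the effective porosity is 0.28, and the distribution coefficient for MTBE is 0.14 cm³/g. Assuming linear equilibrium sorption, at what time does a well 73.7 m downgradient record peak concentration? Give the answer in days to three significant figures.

1480 days

Retardation factor R = 1 + ρ_b·K_d/n = 1 + 1.69 × 0.14/0.28 = 1.845.
Sorption retards both mechanisms: v_R = v/R = 0.04932 m/day, D_R = D/R = 0.04526 m²/day.
Peak time from v_R²t² + 2D_R t − x² = 0: t = (√(D_R² + v_R²x²) − D_R)/v_R².
√(D_R² + v_R²x²) = √(0.04526² + 0.04932² × 73.7²) = 3.635; v_R² = 0.002432.
t = (3.635 − 0.04526)/0.002432 = 1480 days.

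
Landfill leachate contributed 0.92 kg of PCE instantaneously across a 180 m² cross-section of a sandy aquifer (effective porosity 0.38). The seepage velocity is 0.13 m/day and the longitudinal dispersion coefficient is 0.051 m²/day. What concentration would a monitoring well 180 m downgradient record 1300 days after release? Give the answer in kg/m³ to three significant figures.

0.000295 kg/m³

For an instantaneous plane source, C(x,t) = M/(n_e·A·√(4πDt)) · exp(−(x−vt)²/(4Dt)), with n_e·A the pore (flow) area.
Plume center vt = 0.13 × 1300 = 169 m, so the well at 180 m is 11 m downgradient of the peak.
√(4πDt) = 28.86 m, giving peak height M/(n_e·A·√(4πDt)) = 0.92/(0.38 × 180 × 28.86) = 0.0004661 kg/m³.
(x−vt)²/(4Dt) = (11)²/(4 × 0.051 × 1300) = 0.4563; exp(−0.4563) = 0.6336.
C = 0.0004661 × 0.6336 = 0.000295 kg/m³.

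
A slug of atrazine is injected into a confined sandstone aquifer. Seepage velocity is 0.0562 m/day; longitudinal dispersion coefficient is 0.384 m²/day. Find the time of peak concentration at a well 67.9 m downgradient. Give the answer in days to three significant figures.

1090 days

For the 1D instantaneous-source solution, setting ∂C/∂t = 0 at fixed x gives v²t² + 2Dt − x² = 0, so t = (√(D² + v²x²) − D)/v².
√(D² + v²x²) = √(0.384² + 0.0562² × 67.9²) = 3.835; v² = 0.00315844.
t = (3.835 − 0.384)/0.00315844 = 1090 days (vs. the pure-advection estimate x/v = 1210 d).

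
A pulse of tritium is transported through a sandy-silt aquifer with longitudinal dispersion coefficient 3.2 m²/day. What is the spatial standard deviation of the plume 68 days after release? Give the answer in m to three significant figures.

20.9 m

Dispersive spreading gives a Gaussian with σ² = 2Dt; advection only shifts the center.
σ = √(2 × 3.2 × 68) = 20.9 m.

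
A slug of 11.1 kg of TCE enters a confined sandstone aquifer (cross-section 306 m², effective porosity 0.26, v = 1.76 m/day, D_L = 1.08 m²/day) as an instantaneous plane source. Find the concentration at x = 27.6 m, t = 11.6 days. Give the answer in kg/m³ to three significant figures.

For an instantaneous plane source, C(x,t) = M/(n_e·A·√(4πDt)) · exp(−(x−vt)²/(4Dt)), with n_e·A the pore (flow) area.
Plume center vt = 1.76 × 11.6 = 20.416 m, so the well at 27.6 m is 7.184 m downgradient of the peak.
√(4πDt) = 12.55 m, giving peak height M/(n_e·A·√(4πDt)) = 11.1/(0.26 × 306 × 12.55) = 0.01112 kg/m³.
(x−vt)²/(4Dt) = (7.184)²/(4 × 1.08 × 11.6) = 1.030; exp(−1.030) = 0.3570.
C = 0.01112 × 0.3570 = 0.00397 kg/m³.

0.00397 kg/m³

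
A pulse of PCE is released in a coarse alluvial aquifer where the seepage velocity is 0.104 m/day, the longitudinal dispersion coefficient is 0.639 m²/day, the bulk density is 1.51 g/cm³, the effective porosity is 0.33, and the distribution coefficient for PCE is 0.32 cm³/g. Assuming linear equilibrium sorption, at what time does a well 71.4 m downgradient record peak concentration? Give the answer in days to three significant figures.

Retardation factor R = 1 + ρ_b·K_d/n = 1 + 1.51 × 0.32/0.33 = 2.464.
Sorption retards both mechanisms: v_R = v/R = 0.04221 m/day, D_R = D/R = 0.2593 m²/day.
Peak time from v_R²t² + 2D_R t − x² = 0: t = (√(D_R² + v_R²x²) − D_R)/v_R².
√(D_R² + v_R²x²) = √(0.2593² + 0.04221² × 71.4²) = 3.025; v_R² = 0.001782.
t = (3.025 − 0.2593)/0.001782 = 1550 days.

1550 days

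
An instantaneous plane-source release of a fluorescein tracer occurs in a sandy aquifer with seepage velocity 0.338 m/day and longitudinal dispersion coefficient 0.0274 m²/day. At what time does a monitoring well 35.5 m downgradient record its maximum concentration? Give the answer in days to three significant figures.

105 days

For the 1D instantaneous-source solution, setting ∂C/∂t = 0 at fixed x gives v²t² + 2Dt − x² = 0, so t = (√(D² + v²x²) − D)/v².
√(D² + v²x²) = √(0.0274² + 0.338² × 35.5²) = 12.00; v² = 0.114244.
t = (12.00 − 0.0274)/0.114244 = 105 days (vs. the pure-advection estimate x/v = 105 d).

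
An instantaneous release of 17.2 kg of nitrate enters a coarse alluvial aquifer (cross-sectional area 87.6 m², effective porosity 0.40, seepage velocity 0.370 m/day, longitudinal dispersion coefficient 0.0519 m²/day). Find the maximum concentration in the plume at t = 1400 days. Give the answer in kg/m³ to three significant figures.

0.0162 kg/m³

The peak of an instantaneous 1D plume sits at x = vt; there the Gaussian factor is 1 and C_max = M/(n_e·A·√(4πDt)), where n_e·A is the pore area the mass is dissolved in.
√(4πDt) = √(4π × 0.0519 × 1400) = 30.22 m, so C_max = 17.2/(0.40 × 87.6 × 30.22) = 0.0162 kg/m³.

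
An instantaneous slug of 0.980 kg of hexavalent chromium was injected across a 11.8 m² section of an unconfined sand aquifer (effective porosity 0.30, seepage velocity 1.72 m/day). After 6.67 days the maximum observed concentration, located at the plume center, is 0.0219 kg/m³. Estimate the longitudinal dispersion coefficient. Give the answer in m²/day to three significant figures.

1.91 m²/day

At the plume center C_max = M/(n_e·A·√(4πDt)), so D = M²/(4πt·(n_e·A·C_max)²).
n_e·A·C_max = 0.30 × 11.8 × 0.0219 = 0.07753 kg/m.
D = 0.980²/(4π × 6.67 × 0.07753²) = 1.91 m²/day.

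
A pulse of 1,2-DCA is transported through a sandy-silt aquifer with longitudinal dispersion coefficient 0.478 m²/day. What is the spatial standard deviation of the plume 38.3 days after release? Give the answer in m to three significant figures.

6.05 m

Dispersive spreading gives a Gaussian with σ² = 2Dt; advection only shifts the center.
σ = √(2 × 0.478 × 38.3) = 6.05 m.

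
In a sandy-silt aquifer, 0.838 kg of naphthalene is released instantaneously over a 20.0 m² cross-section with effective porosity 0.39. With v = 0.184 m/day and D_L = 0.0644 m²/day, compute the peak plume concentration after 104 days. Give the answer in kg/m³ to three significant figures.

The peak of an instantaneous 1D plume sits at x = vt; there the Gaussian factor is 1 and C_max = M/(n_e·A·√(4πDt)), where n_e·A is the pore area the mass is dissolved in.
√(4πDt) = √(4π × 0.0644 × 104) = 9.174 m, so C_max = 0.838/(0.39 × 20.0 × 9.174) = 0.0117 kg/m³.

0.0117 kg/m³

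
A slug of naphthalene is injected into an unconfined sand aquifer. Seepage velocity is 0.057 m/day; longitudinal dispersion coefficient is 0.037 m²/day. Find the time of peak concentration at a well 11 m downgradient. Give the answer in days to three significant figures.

For the 1D instantaneous-source solution, setting ∂C/∂t = 0 at fixed x gives v²t² + 2Dt − x² = 0, so t = (√(D² + v²x²) − D)/v².
√(D² + v²x²) = √(0.037² + 0.057² × 11²) = 0.6281; v² = 0.003249.
t = (0.6281 − 0.037)/0.003249 = 182 days (vs. the pure-advection estimate x/v = 193 d).

182 days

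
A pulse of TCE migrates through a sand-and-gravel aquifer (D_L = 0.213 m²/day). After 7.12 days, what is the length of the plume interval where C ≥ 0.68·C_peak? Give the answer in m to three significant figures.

The plume is Gaussian with σ = √(2Dt) = √(2 × 0.213 × 7.12) = 1.742 m.
C/C_peak = exp(−Δx²/(2σ²)) = 0.68 ⇒ Δx = σ·√(−2 ln 0.68) = 1.742 × 0.8783 = 1.530 m.
Width = 2Δx = 3.06 m.

3.06 m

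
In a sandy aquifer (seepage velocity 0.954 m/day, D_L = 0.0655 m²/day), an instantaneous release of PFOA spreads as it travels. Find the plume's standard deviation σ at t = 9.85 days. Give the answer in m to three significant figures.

1.14 m

Dispersive spreading gives a Gaussian with σ² = 2Dt; advection only shifts the center.
σ = √(2 × 0.0655 × 9.85) = 1.14 m.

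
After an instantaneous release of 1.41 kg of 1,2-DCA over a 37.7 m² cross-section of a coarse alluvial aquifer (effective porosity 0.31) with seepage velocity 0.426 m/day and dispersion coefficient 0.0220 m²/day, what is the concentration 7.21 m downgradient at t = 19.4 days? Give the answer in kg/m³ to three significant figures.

0.0272 kg/m³

For an instantaneous plane source, C(x,t) = M/(n_e·A·√(4πDt)) · exp(−(x−vt)²/(4Dt)), with n_e·A the pore (flow) area.
Plume center vt = 0.426 × 19.4 = 8.2644 m, so the well at 7.21 m is 1.0544 m upgradient of the peak.
√(4πDt) = 2.316 m, giving peak height M/(n_e·A·√(4πDt)) = 1.41/(0.31 × 37.7 × 2.316) = 0.05209 kg/m³.
(x−vt)²/(4Dt) = (-1.0544)²/(4 × 0.0220 × 19.4) = 0.6512; exp(−0.6512) = 0.5214.
C = 0.05209 × 0.5214 = 0.0272 kg/m³.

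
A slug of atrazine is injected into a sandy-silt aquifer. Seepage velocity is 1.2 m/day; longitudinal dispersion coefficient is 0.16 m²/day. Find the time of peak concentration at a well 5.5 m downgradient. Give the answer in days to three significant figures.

4.47 days

For the 1D instantaneous-source solution, setting ∂C/∂t = 0 at fixed x gives v²t² + 2Dt − x² = 0, so t = (√(D² + v²x²) − D)/v².
√(D² + v²x²) = √(0.16² + 1.2² × 5.5²) = 6.602; v² = 1.44.
t = (6.602 − 0.16)/1.44 = 4.47 days (vs. the pure-advection estimate x/v = 4.58 d).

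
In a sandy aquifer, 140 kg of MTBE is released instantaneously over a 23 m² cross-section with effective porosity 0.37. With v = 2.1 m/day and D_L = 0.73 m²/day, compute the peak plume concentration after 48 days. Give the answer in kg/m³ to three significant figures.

0.784 kg/m³

The peak of an instantaneous 1D plume sits at x = vt; there the Gaussian factor is 1 and C_max = M/(n_e·A·√(4πDt)), where n_e·A is the pore area the mass is dissolved in.
√(4πDt) = √(4π × 0.73 × 48) = 20.98 m, so C_max = 140/(0.37 × 23 × 20.98) = 0.784 kg/m³.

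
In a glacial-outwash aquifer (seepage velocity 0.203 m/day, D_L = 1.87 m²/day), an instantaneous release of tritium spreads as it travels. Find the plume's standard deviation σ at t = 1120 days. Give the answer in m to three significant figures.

Dispersive spreading gives a Gaussian with σ² = 2Dt; advection only shifts the center.
σ = √(2 × 1.87 × 1120) = 64.7 m.

64.7 m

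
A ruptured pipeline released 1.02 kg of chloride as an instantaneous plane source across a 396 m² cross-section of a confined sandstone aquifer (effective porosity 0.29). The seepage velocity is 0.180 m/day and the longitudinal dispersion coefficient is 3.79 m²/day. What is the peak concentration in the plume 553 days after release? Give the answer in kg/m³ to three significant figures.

The peak of an instantaneous 1D plume sits at x = vt; there the Gaussian factor is 1 and C_max = M/(n_e·A·√(4πDt)), where n_e·A is the pore area the mass is dissolved in.
√(4πDt) = √(4π × 3.79 × 553) = 162.3 m, so C_max = 1.02/(0.29 × 396 × 162.3) = 5.47e-05 kg/m³.

5.47e-05 kg/m³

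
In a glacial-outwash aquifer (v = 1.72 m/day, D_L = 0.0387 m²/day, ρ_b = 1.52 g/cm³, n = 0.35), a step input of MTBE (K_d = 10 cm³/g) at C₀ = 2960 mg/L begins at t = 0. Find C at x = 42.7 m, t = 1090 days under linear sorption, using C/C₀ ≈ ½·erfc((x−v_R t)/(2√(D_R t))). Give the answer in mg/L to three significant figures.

1060 mg/L

Retardation factor R = 1 + ρ_b·K_d/n = 1 + 1.52 × 10/0.35 = 44.43.
Sorption retards both mechanisms: v_R = v/R = 0.03871 m/day, D_R = D/R = 0.0008710 m²/day.
v_R·t = 0.03871 × 1090 = 42.1939 m; 2√(D_R t) = 1.949 m; argument = (42.7 − 42.1939)/1.949 = 0.2597.
C = C₀ × ½·erfc(0.2597) = 2960 × 0.3567 = 1060 mg/L.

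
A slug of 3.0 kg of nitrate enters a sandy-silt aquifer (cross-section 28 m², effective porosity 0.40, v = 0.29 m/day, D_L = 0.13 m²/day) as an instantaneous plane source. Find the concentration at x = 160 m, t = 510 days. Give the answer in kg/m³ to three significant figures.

For an instantaneous plane source, C(x,t) = M/(n_e·A·√(4πDt)) · exp(−(x−vt)²/(4Dt)), with n_e·A the pore (flow) area.
Plume center vt = 0.29 × 510 = 147.9 m, so the well at 160 m is 12.1 m downgradient of the peak.
√(4πDt) = 28.86 m, giving peak height M/(n_e·A·√(4πDt)) = 3.0/(0.40 × 28 × 28.86) = 0.009281 kg/m³.
(x−vt)²/(4Dt) = (12.1)²/(4 × 0.13 × 510) = 0.5521; exp(−0.5521) = 0.5757.
C = 0.009281 × 0.5757 = 0.00534 kg/m³.

0.00534 kg/m³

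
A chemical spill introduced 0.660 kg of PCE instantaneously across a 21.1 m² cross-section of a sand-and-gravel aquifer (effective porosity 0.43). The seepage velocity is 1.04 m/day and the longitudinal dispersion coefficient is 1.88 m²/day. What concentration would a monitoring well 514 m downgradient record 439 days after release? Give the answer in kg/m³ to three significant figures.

0.000263 kg/m³

For an instantaneous plane source, C(x,t) = M/(n_e·A·√(4πDt)) · exp(−(x−vt)²/(4Dt)), with n_e·A the pore (flow) area.
Plume center vt = 1.04 × 439 = 456.56 m, so the well at 514 m is 57.44 m downgradient of the peak.
√(4πDt) = 101.8 m, giving peak height M/(n_e·A·√(4πDt)) = 0.660/(0.43 × 21.1 × 101.8) = 0.0007146 kg/m³.
(x−vt)²/(4Dt) = (57.44)²/(4 × 1.88 × 439) = 0.9994; exp(−0.9994) = 0.3681.
C = 0.0007146 × 0.3681 = 0.000263 kg/m³.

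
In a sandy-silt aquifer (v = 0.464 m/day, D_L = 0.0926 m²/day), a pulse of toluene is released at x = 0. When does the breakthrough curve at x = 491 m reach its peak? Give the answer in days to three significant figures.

For the 1D instantaneous-source solution, setting ∂C/∂t = 0 at fixed x gives v²t² + 2Dt − x² = 0, so t = (√(D² + v²x²) − D)/v².
√(D² + v²x²) = √(0.0926² + 0.464² × 491²) = 227.8; v² = 0.215296.
t = (227.8 − 0.0926)/0.215296 = 1060 days (vs. the pure-advection estimate x/v = 1060 d).

1060 days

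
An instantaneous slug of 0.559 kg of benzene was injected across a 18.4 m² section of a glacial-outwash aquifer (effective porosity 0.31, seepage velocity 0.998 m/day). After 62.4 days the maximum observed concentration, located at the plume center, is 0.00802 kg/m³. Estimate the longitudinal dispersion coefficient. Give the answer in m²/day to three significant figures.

At the plume center C_max = M/(n_e·A·√(4πDt)), so D = M²/(4πt·(n_e·A·C_max)²).
n_e·A·C_max = 0.31 × 18.4 × 0.00802 = 0.04575 kg/m.
D = 0.559²/(4π × 62.4 × 0.04575²) = 0.190 m²/day.

0.190 m²/day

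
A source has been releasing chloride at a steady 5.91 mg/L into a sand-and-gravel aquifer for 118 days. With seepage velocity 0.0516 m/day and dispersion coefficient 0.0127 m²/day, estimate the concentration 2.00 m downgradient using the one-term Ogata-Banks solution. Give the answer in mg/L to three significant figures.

5.86 mg/L

For a continuous step input, C/C₀ ≈ ½·erfc((x−vt)/(2√(Dt))).
vt = 0.0516 × 118 = 6.0888 m and 2√(Dt) = 2√(0.0127 × 118) = 2.448 m.
Argument (x−vt)/(2√(Dt)) = (2.00 − 6.0888)/2.448 = -1.670; ½·erfc(-1.670) = 0.9909.
C = 5.91 × 0.9909 = 5.86 mg/L.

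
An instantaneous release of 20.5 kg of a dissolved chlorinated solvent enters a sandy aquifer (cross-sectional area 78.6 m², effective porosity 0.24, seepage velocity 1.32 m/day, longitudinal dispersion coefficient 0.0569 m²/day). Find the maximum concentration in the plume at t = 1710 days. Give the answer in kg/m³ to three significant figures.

The peak of an instantaneous 1D plume sits at x = vt; there the Gaussian factor is 1 and C_max = M/(n_e·A·√(4πDt)), where n_e·A is the pore area the mass is dissolved in.
√(4πDt) = √(4π × 0.0569 × 1710) = 34.97 m, so C_max = 20.5/(0.24 × 78.6 × 34.97) = 0.0311 kg/m³.

0.0311 kg/m³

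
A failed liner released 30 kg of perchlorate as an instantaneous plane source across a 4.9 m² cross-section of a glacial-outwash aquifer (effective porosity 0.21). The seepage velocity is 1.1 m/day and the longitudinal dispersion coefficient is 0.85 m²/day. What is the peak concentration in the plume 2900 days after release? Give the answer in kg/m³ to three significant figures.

The peak of an instantaneous 1D plume sits at x = vt; there the Gaussian factor is 1 and C_max = M/(n_e·A·√(4πDt)), where n_e·A is the pore area the mass is dissolved in.
√(4πDt) = √(4π × 0.85 × 2900) = 176.0 m, so C_max = 30/(0.21 × 4.9 × 176.0) = 0.166 kg/m³.

0.166 kg/m³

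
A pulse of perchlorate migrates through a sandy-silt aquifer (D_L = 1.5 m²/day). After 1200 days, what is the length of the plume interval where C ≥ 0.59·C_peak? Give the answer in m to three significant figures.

The plume is Gaussian with σ = √(2Dt) = √(2 × 1.5 × 1200) = 60.00 m.
C/C_peak = exp(−Δx²/(2σ²)) = 0.59 ⇒ Δx = σ·√(−2 ln 0.59) = 60.00 × 1.027 = 61.62 m.
Width = 2Δx = 123 m.

123 m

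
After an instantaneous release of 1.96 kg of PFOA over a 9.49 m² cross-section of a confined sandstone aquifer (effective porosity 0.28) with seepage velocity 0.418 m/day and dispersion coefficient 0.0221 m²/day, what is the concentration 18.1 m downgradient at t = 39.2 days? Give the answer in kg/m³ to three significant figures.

0.0957 kg/m³

For an instantaneous plane source, C(x,t) = M/(n_e·A·√(4πDt)) · exp(−(x−vt)²/(4Dt)), with n_e·A the pore (flow) area.
Plume center vt = 0.418 × 39.2 = 16.3856 m, so the well at 18.1 m is 1.7144 m downgradient of the peak.
√(4πDt) = 3.299 m, giving peak height M/(n_e·A·√(4πDt)) = 1.96/(0.28 × 9.49 × 3.299) = 0.2236 kg/m³.
(x−vt)²/(4Dt) = (1.7144)²/(4 × 0.0221 × 39.2) = 0.8482; exp(−0.8482) = 0.4282.
C = 0.2236 × 0.4282 = 0.0957 kg/m³.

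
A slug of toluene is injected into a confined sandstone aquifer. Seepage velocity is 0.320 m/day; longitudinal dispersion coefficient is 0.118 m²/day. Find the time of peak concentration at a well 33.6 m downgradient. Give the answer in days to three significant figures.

For the 1D instantaneous-source solution, setting ∂C/∂t = 0 at fixed x gives v²t² + 2Dt − x² = 0, so t = (√(D² + v²x²) − D)/v².
√(D² + v²x²) = √(0.118² + 0.320² × 33.6²) = 10.75; v² = 0.1024.
t = (10.75 − 0.118)/0.1024 = 104 days (vs. the pure-advection estimate x/v = 105 d).

104 days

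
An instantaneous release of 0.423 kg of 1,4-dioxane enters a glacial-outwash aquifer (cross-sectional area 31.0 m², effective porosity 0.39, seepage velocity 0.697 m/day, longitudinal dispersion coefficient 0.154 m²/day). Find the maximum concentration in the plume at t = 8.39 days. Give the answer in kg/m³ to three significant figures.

0.00868 kg/m³

The peak of an instantaneous 1D plume sits at x = vt; there the Gaussian factor is 1 and C_max = M/(n_e·A·√(4πDt)), where n_e·A is the pore area the mass is dissolved in.
√(4πDt) = √(4π × 0.154 × 8.39) = 4.029 m, so C_max = 0.423/(0.39 × 31.0 × 4.029) = 0.00868 kg/m³.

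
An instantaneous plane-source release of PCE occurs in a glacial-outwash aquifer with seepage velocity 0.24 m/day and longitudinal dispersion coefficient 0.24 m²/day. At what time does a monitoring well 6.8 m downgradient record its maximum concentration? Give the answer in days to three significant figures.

24.5 days

For the 1D instantaneous-source solution, setting ∂C/∂t = 0 at fixed x gives v²t² + 2Dt − x² = 0, so t = (√(D² + v²x²) − D)/v².
√(D² + v²x²) = √(0.24² + 0.24² × 6.8²) = 1.650; v² = 0.0576.
t = (1.650 − 0.24)/0.0576 = 24.5 days (vs. the pure-advection estimate x/v = 28.3 d).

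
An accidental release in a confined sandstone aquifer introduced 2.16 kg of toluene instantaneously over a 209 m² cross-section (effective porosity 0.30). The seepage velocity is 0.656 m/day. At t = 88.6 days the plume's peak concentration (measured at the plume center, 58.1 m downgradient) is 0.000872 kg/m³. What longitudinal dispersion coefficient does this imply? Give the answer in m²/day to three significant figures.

1.40 m²/day

At the plume center C_max = M/(n_e·A·√(4πDt)), so D = M²/(4πt·(n_e·A·C_max)²).
n_e·A·C_max = 0.30 × 209 × 0.000872 = 0.05467 kg/m.
D = 2.16²/(4π × 88.6 × 0.05467²) = 1.40 m²/day.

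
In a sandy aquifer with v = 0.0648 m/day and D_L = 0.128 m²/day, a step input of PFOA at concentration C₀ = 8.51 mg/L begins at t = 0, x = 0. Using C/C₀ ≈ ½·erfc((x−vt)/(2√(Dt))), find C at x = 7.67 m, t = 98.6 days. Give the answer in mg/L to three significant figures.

3.40 mg/L

For a continuous step input, C/C₀ ≈ ½·erfc((x−vt)/(2√(Dt))).
vt = 0.0648 × 98.6 = 6.38928 m and 2√(Dt) = 2√(0.128 × 98.6) = 7.105 m.
Argument (x−vt)/(2√(Dt)) = (7.67 − 6.38928)/7.105 = 0.1803; ½·erfc(0.1803) = 0.3994.
C = 8.51 × 0.3994 = 3.40 mg/L.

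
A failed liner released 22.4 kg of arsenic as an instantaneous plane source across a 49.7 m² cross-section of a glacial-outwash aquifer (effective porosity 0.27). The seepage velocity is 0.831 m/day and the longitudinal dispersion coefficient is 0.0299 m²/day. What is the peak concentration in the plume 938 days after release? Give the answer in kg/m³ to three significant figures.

0.0889 kg/m³

The peak of an instantaneous 1D plume sits at x = vt; there the Gaussian factor is 1 and C_max = M/(n_e·A·√(4πDt)), where n_e·A is the pore area the mass is dissolved in.
√(4πDt) = √(4π × 0.0299 × 938) = 18.77 m, so C_max = 22.4/(0.27 × 49.7 × 18.77) = 0.0889 kg/m³.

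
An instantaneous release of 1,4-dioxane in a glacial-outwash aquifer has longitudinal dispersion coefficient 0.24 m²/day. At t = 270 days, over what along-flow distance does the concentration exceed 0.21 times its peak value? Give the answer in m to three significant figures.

The plume is Gaussian with σ = √(2Dt) = √(2 × 0.24 × 270) = 11.38 m.
C/C_peak = exp(−Δx²/(2σ²)) = 0.21 ⇒ Δx = σ·√(−2 ln 0.21) = 11.38 × 1.767 = 20.11 m.
Width = 2Δx = 40.2 m.

40.2 m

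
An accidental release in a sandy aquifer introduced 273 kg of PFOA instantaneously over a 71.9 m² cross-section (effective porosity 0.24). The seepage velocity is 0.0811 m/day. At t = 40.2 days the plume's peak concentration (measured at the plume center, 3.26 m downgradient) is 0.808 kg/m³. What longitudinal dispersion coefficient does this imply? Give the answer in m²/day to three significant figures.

At the plume center C_max = M/(n_e·A·√(4πDt)), so D = M²/(4πt·(n_e·A·C_max)²).
n_e·A·C_max = 0.24 × 71.9 × 0.808 = 13.94 kg/m.
D = 273²/(4π × 40.2 × 13.94²) = 0.759 m²/day.

0.759 m²/day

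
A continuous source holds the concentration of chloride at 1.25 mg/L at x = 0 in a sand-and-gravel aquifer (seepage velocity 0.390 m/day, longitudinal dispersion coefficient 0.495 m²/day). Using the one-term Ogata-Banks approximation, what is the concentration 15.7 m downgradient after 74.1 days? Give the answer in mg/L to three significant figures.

1.17 mg/L

For a continuous step input, C/C₀ ≈ ½·erfc((x−vt)/(2√(Dt))).
vt = 0.390 × 74.1 = 28.899 m and 2√(Dt) = 2√(0.495 × 74.1) = 12.11 m.
Argument (x−vt)/(2√(Dt)) = (15.7 − 28.899)/12.11 = -1.090; ½·erfc(-1.090) = 0.9384.
C = 1.25 × 0.9384 = 1.17 mg/L.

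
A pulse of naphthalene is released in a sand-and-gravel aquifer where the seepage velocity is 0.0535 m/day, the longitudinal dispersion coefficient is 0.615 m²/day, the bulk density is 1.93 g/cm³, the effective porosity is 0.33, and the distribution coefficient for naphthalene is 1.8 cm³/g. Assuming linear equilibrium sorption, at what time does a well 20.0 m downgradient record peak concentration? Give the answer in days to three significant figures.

Retardation factor R = 1 + ρ_b·K_d/n = 1 + 1.93 × 1.8/0.33 = 11.53.
Sorption retards both mechanisms: v_R = v/R = 0.004640 m/day, D_R = D/R = 0.05334 m²/day.
Peak time from v_R²t² + 2D_R t − x² = 0: t = (√(D_R² + v_R²x²) − D_R)/v_R².
√(D_R² + v_R²x²) = √(0.05334² + 0.004640² × 20.0²) = 0.1070; v_R² = 2.153e-05.
t = (0.1070 − 0.05334)/2.153e-05 = 2490 days.

2490 days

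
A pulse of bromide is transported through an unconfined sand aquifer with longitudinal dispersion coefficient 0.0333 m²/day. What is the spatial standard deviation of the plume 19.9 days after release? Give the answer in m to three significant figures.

1.15 m

Dispersive spreading gives a Gaussian with σ² = 2Dt; advection only shifts the center.
σ = √(2 × 0.0333 × 19.9) = 1.15 m.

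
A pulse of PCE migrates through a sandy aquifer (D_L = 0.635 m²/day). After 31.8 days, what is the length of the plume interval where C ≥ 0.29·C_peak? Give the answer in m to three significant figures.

The plume is Gaussian with σ = √(2Dt) = √(2 × 0.635 × 31.8) = 6.355 m.
C/C_peak = exp(−Δx²/(2σ²)) = 0.29 ⇒ Δx = σ·√(−2 ln 0.29) = 6.355 × 1.573 = 9.996 m.
Width = 2Δx = 20.0 m.

20.0 m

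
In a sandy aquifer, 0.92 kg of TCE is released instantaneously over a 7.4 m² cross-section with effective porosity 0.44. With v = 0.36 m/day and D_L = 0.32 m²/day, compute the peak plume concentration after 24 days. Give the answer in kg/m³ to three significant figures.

0.0288 kg/m³

The peak of an instantaneous 1D plume sits at x = vt; there the Gaussian factor is 1 and C_max = M/(n_e·A·√(4πDt)), where n_e·A is the pore area the mass is dissolved in.
√(4πDt) = √(4π × 0.32 × 24) = 9.824 m, so C_max = 0.92/(0.44 × 7.4 × 9.824) = 0.0288 kg/m³.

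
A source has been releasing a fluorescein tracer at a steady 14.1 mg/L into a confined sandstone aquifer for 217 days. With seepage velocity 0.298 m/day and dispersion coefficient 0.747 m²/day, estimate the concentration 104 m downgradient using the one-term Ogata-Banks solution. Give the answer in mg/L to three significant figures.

For a continuous step input, C/C₀ ≈ ½·erfc((x−vt)/(2√(Dt))).
vt = 0.298 × 217 = 64.666 m and 2√(Dt) = 2√(0.747 × 217) = 25.46 m.
Argument (x−vt)/(2√(Dt)) = (104 − 64.666)/25.46 = 1.545; ½·erfc(1.545) = 0.01445.
C = 14.1 × 0.01445 = 0.204 mg/L.

0.204 mg/L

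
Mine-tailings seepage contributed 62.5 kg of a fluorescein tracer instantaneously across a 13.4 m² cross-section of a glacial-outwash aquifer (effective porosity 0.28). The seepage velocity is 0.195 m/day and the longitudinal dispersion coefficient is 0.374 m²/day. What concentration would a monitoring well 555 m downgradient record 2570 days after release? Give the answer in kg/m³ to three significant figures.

For an instantaneous plane source, C(x,t) = M/(n_e·A·√(4πDt)) · exp(−(x−vt)²/(4Dt)), with n_e·A the pore (flow) area.
Plume center vt = 0.195 × 2570 = 501.15 m, so the well at 555 m is 53.85 m downgradient of the peak.
√(4πDt) = 109.9 m, giving peak height M/(n_e·A·√(4πDt)) = 62.5/(0.28 × 13.4 × 109.9) = 0.1516 kg/m³.
(x−vt)²/(4Dt) = (53.85)²/(4 × 0.374 × 2570) = 0.7542; exp(−0.7542) = 0.4704.
C = 0.1516 × 0.4704 = 0.0713 kg/m³.

0.0713 kg/m³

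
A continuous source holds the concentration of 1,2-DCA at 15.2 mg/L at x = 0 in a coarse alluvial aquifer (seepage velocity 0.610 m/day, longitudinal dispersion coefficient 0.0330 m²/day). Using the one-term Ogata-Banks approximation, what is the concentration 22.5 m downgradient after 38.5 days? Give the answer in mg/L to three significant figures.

For a continuous step input, C/C₀ ≈ ½·erfc((x−vt)/(2√(Dt))).
vt = 0.610 × 38.5 = 23.485 m and 2√(Dt) = 2√(0.0330 × 38.5) = 2.254 m.
Argument (x−vt)/(2√(Dt)) = (22.5 − 23.485)/2.254 = -0.4370; ½·erfc(-0.4370) = 0.7317.
C = 15.2 × 0.7317 = 11.1 mg/L.

11.1 mg/L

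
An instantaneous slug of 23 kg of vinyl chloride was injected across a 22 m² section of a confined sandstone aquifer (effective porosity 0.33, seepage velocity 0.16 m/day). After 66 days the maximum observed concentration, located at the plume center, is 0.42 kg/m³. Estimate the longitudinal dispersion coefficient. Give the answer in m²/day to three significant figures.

0.0686 m²/day

At the plume center C_max = M/(n_e·A·√(4πDt)), so D = M²/(4πt·(n_e·A·C_max)²).
n_e·A·C_max = 0.33 × 22 × 0.42 = 3.049 kg/m.
D = 23²/(4π × 66 × 3.049²) = 0.0686 m²/day.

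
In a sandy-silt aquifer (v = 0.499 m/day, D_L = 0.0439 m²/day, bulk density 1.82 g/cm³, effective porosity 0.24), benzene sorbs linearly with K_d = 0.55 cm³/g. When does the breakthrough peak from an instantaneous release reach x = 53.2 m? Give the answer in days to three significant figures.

Retardation factor R = 1 + ρ_b·K_d/n = 1 + 1.82 × 0.55/0.24 = 5.171.
Sorption retards both mechanisms: v_R = v/R = 0.09650 m/day, D_R = D/R = 0.008490 m²/day.
Peak time from v_R²t² + 2D_R t − x² = 0: t = (√(D_R² + v_R²x²) − D_R)/v_R².
√(D_R² + v_R²x²) = √(0.008490² + 0.09650² × 53.2²) = 5.134; v_R² = 0.009312.
t = (5.134 − 0.008490)/0.009312 = 550 days.

550 days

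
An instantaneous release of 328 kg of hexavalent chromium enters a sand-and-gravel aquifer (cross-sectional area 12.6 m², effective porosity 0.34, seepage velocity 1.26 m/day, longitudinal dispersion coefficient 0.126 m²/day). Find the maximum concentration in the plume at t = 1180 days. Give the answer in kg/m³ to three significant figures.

The peak of an instantaneous 1D plume sits at x = vt; there the Gaussian factor is 1 and C_max = M/(n_e·A·√(4πDt)), where n_e·A is the pore area the mass is dissolved in.
√(4πDt) = √(4π × 0.126 × 1180) = 43.22 m, so C_max = 328/(0.34 × 12.6 × 43.22) = 1.77 kg/m³.

1.77 kg/m³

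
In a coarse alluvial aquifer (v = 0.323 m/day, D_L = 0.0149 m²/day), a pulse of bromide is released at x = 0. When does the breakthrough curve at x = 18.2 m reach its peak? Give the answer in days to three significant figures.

For the 1D instantaneous-source solution, setting ∂C/∂t = 0 at fixed x gives v²t² + 2Dt − x² = 0, so t = (√(D² + v²x²) − D)/v².
√(D² + v²x²) = √(0.0149² + 0.323² × 18.2²) = 5.879; v² = 0.104329.
t = (5.879 − 0.0149)/0.104329 = 56.2 days (vs. the pure-advection estimate x/v = 56.3 d).

56.2 days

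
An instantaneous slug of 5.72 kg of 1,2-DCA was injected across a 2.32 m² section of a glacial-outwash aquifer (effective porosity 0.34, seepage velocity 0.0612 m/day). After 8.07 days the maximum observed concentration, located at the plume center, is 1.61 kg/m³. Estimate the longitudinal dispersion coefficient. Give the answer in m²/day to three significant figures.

At the plume center C_max = M/(n_e·A·√(4πDt)), so D = M²/(4πt·(n_e·A·C_max)²).
n_e·A·C_max = 0.34 × 2.32 × 1.61 = 1.270 kg/m.
D = 5.72²/(4π × 8.07 × 1.270²) = 0.200 m²/day.

0.200 m²/day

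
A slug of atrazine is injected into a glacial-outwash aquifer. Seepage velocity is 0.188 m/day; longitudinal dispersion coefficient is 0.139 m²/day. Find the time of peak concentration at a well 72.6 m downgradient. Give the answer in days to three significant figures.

For the 1D instantaneous-source solution, setting ∂C/∂t = 0 at fixed x gives v²t² + 2Dt − x² = 0, so t = (√(D² + v²x²) − D)/v².
√(D² + v²x²) = √(0.139² + 0.188² × 72.6²) = 13.65; v² = 0.035344.
t = (13.65 − 0.139)/0.035344 = 382 days (vs. the pure-advection estimate x/v = 386 d).

382 days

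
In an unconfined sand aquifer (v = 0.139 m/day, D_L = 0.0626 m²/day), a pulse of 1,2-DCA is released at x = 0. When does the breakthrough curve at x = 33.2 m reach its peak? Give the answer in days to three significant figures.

For the 1D instantaneous-source solution, setting ∂C/∂t = 0 at fixed x gives v²t² + 2Dt − x² = 0, so t = (√(D² + v²x²) − D)/v².
√(D² + v²x²) = √(0.0626² + 0.139² × 33.2²) = 4.615; v² = 0.019321.
t = (4.615 − 0.0626)/0.019321 = 236 days (vs. the pure-advection estimate x/v = 239 d).

236 days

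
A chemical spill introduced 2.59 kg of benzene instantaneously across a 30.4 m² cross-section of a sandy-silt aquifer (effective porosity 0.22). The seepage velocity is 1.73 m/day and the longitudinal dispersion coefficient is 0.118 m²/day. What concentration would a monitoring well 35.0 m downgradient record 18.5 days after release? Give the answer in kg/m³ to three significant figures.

For an instantaneous plane source, C(x,t) = M/(n_e·A·√(4πDt)) · exp(−(x−vt)²/(4Dt)), with n_e·A the pore (flow) area.
Plume center vt = 1.73 × 18.5 = 32.005 m, so the well at 35.0 m is 2.995 m downgradient of the peak.
√(4πDt) = 5.238 m, giving peak height M/(n_e·A·√(4πDt)) = 2.59/(0.22 × 30.4 × 5.238) = 0.07393 kg/m³.
(x−vt)²/(4Dt) = (2.995)²/(4 × 0.118 × 18.5) = 1.027; exp(−1.027) = 0.3581.
C = 0.07393 × 0.3581 = 0.0265 kg/m³.

0.0265 kg/m³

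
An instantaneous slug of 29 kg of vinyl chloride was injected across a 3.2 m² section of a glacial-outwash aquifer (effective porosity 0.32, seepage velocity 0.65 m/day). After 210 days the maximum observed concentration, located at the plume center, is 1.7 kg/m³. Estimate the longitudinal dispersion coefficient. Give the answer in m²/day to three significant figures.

0.105 m²/day

At the plume center C_max = M/(n_e·A·√(4πDt)), so D = M²/(4πt·(n_e·A·C_max)²).
n_e·A·C_max = 0.32 × 3.2 × 1.7 = 1.741 kg/m.
D = 29²/(4π × 210 × 1.741²) = 0.105 m²/day.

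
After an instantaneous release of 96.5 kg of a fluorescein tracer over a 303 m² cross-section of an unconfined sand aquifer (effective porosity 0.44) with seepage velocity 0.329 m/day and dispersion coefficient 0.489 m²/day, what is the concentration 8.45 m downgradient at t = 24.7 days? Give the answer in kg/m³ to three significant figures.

0.0586 kg/m³

For an instantaneous plane source, C(x,t) = M/(n_e·A·√(4πDt)) · exp(−(x−vt)²/(4Dt)), with n_e·A the pore (flow) area.
Plume center vt = 0.329 × 24.7 = 8.1263 m, so the well at 8.45 m is 0.3237 m downgradient of the peak.
√(4πDt) = 12.32 m, giving peak height M/(n_e·A·√(4πDt)) = 96.5/(0.44 × 303 × 12.32) = 0.05875 kg/m³.
(x−vt)²/(4Dt) = (0.3237)²/(4 × 0.489 × 24.7) = 0.002169; exp(−0.002169) = 0.9978.
C = 0.05875 × 0.9978 = 0.0586 kg/m³.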